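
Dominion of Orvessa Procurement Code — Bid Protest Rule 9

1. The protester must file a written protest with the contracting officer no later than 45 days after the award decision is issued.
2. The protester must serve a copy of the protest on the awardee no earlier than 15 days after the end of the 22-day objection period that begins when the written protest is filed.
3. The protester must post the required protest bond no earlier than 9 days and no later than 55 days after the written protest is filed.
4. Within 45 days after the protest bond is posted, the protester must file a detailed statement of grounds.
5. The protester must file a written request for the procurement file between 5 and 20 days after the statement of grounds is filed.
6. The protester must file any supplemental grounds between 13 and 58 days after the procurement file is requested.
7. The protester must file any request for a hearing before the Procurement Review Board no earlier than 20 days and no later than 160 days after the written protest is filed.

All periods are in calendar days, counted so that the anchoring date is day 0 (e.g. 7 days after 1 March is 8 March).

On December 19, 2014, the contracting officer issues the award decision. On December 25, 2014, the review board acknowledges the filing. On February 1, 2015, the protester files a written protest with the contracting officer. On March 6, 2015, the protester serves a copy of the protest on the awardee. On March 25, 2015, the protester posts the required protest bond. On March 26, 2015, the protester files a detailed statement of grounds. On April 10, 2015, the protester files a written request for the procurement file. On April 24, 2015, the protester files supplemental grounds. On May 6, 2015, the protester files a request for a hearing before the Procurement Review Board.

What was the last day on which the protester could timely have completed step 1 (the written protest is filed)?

Step 1 runs from December 19, 2014, when the award decision is issued. 45 days after December 19, 2014 is February 2, 2015.

February 2, 2015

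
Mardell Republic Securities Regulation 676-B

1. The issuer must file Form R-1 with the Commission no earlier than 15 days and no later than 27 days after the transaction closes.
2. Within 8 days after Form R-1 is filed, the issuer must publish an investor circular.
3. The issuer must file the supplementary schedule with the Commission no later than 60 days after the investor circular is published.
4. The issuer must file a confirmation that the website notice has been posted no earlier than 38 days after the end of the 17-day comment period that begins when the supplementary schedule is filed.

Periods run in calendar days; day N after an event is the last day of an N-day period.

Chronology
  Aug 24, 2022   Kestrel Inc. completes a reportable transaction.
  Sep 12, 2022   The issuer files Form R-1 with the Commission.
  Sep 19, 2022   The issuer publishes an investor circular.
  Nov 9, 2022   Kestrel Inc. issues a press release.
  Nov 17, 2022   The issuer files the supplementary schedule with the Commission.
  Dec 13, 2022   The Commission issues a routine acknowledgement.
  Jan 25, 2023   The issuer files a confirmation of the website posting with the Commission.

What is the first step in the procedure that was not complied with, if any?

None — every step was satisfied

(1) the permitted window runs from Aug 24, 2022 + 15 = Sep 8, 2022 to Aug 24, 2022 + 27 = Sep 20, 2022; done Sep 12, 2022 — within the window.
(2) due by Sep 12, 2022 + 8 days = Sep 20, 2022; completed Sep 19, 2022, before the deadline.
(3) due by Sep 19, 2022 + 60 days = Nov 18, 2022; completed Nov 17, 2022, before the deadline.
(4) permitted from Dec 4, 2022 + 38 days = Jan 11, 2023 onward; Jan 25, 2023 is on or after that date.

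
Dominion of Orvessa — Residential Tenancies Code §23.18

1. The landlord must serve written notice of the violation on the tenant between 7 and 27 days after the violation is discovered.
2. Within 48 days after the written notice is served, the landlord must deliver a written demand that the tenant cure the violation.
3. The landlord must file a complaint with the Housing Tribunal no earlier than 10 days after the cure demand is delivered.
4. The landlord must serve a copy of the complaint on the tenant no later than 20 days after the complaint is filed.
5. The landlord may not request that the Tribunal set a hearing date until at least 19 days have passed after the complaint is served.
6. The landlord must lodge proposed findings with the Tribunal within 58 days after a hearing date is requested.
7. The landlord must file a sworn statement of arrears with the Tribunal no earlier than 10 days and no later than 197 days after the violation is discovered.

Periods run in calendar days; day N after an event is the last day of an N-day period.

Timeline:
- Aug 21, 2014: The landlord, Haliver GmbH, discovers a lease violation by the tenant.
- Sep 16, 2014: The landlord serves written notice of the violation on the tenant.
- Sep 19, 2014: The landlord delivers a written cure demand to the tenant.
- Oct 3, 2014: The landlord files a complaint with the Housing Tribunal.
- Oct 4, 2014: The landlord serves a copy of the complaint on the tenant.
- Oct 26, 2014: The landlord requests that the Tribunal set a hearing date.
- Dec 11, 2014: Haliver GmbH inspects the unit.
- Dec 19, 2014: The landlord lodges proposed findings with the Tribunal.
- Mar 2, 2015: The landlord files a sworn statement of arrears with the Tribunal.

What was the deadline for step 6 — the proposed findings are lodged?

Step 6 runs from Oct 26, 2014, when a hearing date is requested. 58 days after Oct 26, 2014 is Dec 23, 2014.

Dec 23, 2014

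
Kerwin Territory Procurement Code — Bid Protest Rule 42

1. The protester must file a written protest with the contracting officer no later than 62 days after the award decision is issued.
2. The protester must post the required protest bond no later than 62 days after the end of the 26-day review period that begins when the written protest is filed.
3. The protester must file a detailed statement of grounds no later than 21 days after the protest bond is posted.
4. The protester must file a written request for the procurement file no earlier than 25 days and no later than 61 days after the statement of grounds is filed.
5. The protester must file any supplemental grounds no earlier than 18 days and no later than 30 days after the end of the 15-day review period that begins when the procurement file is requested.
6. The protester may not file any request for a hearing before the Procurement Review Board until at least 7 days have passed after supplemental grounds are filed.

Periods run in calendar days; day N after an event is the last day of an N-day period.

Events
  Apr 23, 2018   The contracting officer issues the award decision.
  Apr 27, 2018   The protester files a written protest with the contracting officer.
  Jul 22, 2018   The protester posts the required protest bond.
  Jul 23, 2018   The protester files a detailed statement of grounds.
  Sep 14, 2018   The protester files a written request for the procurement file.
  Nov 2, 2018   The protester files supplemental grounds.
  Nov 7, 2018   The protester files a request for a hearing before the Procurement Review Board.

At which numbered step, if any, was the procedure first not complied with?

Step 1: 62 days after Apr 23, 2018 (when the award decision is issued) is Jun 24, 2018; completed Apr 27, 2018, before the deadline.
Step 2: 62 days after May 23, 2018 (end of the 26-day review period, which began when the written protest is filed on Apr 27, 2018) is Jul 24, 2018; done Jul 22, 2018 — timely.
Step 3: 21 days after Jul 22, 2018 (when the protest bond is posted) is Aug 12, 2018; Jul 23, 2018 is within that limit.
Step 4: the window is 25–61 days after Jul 23, 2018 (when the statement of grounds is filed), so Aug 17, 2018 through Sep 22, 2018; done Sep 14, 2018 — within the window.
Step 5: the window is 18–30 days after Sep 29, 2018 (end of the 15-day review period, which began when the procurement file is requested on Sep 14, 2018), so Oct 17, 2018 through Oct 29, 2018; done Nov 2, 2018 — 4 days after the window closed.
The procedure was therefore not followed at step 5.

Step 5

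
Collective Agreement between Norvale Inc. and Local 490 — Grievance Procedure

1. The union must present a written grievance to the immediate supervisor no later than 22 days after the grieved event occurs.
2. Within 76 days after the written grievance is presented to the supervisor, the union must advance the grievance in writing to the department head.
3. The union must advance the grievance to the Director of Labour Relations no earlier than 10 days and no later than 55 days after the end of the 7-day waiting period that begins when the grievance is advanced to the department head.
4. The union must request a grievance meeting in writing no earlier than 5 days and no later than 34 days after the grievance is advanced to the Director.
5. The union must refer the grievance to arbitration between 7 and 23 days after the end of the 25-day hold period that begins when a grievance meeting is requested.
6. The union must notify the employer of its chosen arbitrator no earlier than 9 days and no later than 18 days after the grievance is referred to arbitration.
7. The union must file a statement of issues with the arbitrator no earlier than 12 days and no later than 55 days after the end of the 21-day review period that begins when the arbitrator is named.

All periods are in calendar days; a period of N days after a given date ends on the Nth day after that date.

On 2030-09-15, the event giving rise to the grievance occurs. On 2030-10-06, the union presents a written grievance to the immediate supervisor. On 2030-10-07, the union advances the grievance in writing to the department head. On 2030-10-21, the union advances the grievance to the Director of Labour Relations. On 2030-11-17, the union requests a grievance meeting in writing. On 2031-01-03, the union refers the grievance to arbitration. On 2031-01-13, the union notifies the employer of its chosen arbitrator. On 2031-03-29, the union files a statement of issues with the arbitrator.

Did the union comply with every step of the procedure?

Step 1: 22 days after 2030-09-15 (when the grieved event occurs) is 2030-10-07; completed 2030-10-06, before the deadline.
Step 2: 76 days after 2030-10-06 (when the written grievance is presented to the supervisor) is 2030-12-21; done 2030-10-07 — timely.
Step 3: the window is 10–55 days after 2030-10-14 (end of the 7-day waiting period, which began when the grievance is advanced to the department head on 2030-10-07), so 2030-10-24 through 2030-12-08; done 2030-10-21 — 3 days before the window opened.

No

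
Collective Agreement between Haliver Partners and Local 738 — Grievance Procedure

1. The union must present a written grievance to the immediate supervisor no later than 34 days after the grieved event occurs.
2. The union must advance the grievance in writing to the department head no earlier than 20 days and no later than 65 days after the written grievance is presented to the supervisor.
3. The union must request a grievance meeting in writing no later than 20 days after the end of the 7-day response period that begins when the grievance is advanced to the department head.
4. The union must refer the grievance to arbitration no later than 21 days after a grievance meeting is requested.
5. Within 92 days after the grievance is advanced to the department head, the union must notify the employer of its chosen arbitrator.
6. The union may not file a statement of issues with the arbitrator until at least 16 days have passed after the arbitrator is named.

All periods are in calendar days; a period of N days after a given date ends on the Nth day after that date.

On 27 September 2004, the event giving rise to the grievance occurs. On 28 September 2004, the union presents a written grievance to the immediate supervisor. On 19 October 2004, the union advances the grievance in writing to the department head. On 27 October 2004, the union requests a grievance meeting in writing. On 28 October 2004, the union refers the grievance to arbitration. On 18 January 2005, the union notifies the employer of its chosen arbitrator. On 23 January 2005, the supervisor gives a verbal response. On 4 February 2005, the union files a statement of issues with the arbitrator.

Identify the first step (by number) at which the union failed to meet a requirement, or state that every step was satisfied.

Step 1 — counting 34 days from 27 September 2004 (when the grieved event occurs) gives a deadline of 31 October 2004; 28 September 2004 is within that limit.
Step 2 — 20 and 65 days from 28 September 2004 (when the written grievance is presented to the supervisor) are 18 October 2004 and 2 December 2004 respectively; done 19 October 2004, which is between those dates.
Step 3 — counting 20 days from 26 October 2004 (end of the 7-day response period, which began when the grievance is advanced to the department head on 19 October 2004) gives a deadline of 15 November 2004; 27 October 2004 is within that limit.
Step 4 — counting 21 days from 27 October 2004 (when a grievance meeting is requested) gives a deadline of 17 November 2004; 28 October 2004 is within that limit.
Step 5 — counting 92 days from 19 October 2004 (when the grievance is advanced to the department head) gives a deadline of 19 January 2005; completed 18 January 2005, before the deadline.
Step 6 — must wait 16 days from 18 January 2005 (when the arbitrator is named), so not before 3 February 2005; done 4 February 2005, after the minimum wait.

None — every step was satisfied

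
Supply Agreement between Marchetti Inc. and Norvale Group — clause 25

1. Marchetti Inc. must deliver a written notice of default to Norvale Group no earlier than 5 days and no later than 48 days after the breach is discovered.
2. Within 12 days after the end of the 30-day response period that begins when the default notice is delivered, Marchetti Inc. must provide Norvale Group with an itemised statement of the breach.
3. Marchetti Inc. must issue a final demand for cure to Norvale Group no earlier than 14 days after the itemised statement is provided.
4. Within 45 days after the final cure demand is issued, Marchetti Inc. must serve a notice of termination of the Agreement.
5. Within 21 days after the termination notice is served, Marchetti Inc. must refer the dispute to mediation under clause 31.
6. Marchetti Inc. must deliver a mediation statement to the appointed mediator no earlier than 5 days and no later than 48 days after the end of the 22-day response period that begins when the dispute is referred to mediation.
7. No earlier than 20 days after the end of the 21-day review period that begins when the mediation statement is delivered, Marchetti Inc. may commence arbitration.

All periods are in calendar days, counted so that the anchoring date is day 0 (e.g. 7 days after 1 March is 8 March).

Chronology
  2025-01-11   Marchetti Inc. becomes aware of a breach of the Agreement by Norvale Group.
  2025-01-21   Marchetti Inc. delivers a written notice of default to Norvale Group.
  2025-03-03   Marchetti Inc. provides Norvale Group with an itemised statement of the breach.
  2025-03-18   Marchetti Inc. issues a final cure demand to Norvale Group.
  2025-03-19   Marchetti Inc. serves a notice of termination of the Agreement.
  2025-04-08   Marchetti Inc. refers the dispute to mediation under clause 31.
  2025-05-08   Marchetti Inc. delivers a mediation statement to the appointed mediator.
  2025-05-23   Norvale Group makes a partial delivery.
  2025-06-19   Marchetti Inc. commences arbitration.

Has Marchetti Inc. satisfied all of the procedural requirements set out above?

Yes

Step 1 — 5 and 48 days from 2025-01-11 (when the breach is discovered) are 2025-01-16 and 2025-02-28 respectively; done 2025-01-21, which is between those dates.
Step 2 — counting 12 days from 2025-02-20 (end of the 30-day response period, which began when the default notice is delivered on 2025-01-21) gives a deadline of 2025-03-04; 2025-03-03 is within that limit.
Step 3 — must wait 14 days from 2025-03-03 (when the itemised statement is provided), so not before 2025-03-17; done 2025-03-18 — permitted.
Step 4 — counting 45 days from 2025-03-18 (when the final cure demand is issued) gives a deadline of 2025-05-02; completed 2025-03-19, before the deadline.
Step 5 — counting 21 days from 2025-03-19 (when the termination notice is served) gives a deadline of 2025-04-09; 2025-04-08 is within that limit.
Step 6 — 5 and 48 days from 2025-04-30 (end of the 22-day response period, which began when the dispute is referred to mediation on 2025-04-08) are 2025-05-05 and 2025-06-17 respectively; done 2025-05-08 — within the window.
Step 7 — must wait 20 days from 2025-05-29 (end of the 21-day review period, which began when the mediation statement is delivered on 2025-05-08), so not before 2025-06-18; 2025-06-19 is on or after that date.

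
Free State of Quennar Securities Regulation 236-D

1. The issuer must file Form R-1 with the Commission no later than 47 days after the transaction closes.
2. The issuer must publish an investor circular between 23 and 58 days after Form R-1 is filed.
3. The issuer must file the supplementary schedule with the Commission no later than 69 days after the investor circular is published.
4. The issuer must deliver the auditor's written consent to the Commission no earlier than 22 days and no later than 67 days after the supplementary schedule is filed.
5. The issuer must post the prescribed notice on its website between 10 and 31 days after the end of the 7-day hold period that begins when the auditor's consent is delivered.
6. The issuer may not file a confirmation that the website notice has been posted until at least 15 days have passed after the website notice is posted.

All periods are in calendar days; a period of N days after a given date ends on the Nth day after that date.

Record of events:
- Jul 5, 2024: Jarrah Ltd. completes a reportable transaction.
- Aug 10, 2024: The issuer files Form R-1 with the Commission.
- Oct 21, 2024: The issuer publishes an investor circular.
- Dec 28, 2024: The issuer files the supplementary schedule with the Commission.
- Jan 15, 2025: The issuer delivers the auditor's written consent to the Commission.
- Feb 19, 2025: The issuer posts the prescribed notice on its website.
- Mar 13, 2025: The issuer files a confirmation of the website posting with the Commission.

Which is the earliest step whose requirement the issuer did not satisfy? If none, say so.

Step 1 — counting 47 days from Jul 5, 2024 (when the transaction closes) gives a deadline of Aug 21, 2024; completed Aug 10, 2024, before the deadline.
Step 2 — 23 and 58 days from Aug 10, 2024 (when Form R-1 is filed) are Sep 2, 2024 and Oct 7, 2024 respectively; done Oct 21, 2024 — 14 days after the window closed.

Step 2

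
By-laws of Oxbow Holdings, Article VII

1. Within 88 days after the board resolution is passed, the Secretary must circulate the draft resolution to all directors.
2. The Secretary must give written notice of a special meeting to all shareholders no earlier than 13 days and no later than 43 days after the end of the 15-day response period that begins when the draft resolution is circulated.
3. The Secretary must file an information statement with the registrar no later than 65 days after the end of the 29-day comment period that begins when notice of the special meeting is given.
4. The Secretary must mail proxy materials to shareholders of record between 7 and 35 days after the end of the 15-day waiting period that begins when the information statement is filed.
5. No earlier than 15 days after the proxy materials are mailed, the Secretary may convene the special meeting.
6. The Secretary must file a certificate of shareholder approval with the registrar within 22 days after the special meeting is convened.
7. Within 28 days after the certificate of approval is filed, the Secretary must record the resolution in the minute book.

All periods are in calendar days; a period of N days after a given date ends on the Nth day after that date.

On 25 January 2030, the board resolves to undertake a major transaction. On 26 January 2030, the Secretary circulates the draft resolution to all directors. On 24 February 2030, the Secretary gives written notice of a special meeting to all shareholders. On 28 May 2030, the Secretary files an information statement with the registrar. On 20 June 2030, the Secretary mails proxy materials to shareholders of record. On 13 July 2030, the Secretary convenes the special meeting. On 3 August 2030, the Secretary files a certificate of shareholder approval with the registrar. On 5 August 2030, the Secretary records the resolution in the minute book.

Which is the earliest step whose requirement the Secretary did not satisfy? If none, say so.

None — every step was satisfied

Step 1: 88 days after 25 January 2030 (when the board resolution is passed) is 23 April 2030; done 26 January 2030 — timely.
Step 2: the window is 13–43 days after 10 February 2030 (end of the 15-day response period, which began when the draft resolution is circulated on 26 January 2030), so 23 February 2030 through 25 March 2030; done 24 February 2030 — within the window.
Step 3: 65 days after 25 March 2030 (end of the 29-day comment period, which began when notice of the special meeting is given on 24 February 2030) is 29 May 2030; completed 28 May 2030, before the deadline.
Step 4: the window is 7–35 days after 12 June 2030 (end of the 15-day waiting period, which began when the information statement is filed on 28 May 2030), so 19 June 2030 through 17 July 2030; 20 June 2030 falls inside that range.
Step 5: the earliest permitted date is 15 days after 20 June 2030 (when the proxy materials are mailed), i.e. 5 July 2030; done 13 July 2030 — permitted.
Step 6: 22 days after 13 July 2030 (when the special meeting is convened) is 4 August 2030; done 3 August 2030 — timely.
Step 7: 28 days after 3 August 2030 (when the certificate of approval is filed) is 31 August 2030; done 5 August 2030 — timely.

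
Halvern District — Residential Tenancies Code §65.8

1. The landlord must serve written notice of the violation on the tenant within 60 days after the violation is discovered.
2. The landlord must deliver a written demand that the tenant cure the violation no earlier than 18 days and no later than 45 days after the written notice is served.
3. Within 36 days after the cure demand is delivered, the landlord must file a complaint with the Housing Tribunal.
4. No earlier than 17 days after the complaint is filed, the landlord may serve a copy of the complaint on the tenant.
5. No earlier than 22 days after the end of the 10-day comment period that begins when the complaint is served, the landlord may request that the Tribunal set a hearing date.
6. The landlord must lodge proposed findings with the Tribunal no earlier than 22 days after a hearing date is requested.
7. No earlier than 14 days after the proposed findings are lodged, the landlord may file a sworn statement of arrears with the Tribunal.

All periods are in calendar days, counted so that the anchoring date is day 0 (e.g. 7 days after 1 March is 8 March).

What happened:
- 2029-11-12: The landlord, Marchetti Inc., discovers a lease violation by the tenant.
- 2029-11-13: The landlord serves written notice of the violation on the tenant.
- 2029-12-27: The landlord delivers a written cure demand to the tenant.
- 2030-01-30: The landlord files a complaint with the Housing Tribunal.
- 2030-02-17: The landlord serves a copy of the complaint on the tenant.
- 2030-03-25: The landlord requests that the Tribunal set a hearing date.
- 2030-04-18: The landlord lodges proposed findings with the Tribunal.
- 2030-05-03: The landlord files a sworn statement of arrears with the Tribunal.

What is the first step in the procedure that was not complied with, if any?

None — every step was satisfied

(1) due by 2029-11-12 + 60 days = 2030-01-11; 2029-11-13 is within that limit.
(2) the permitted window runs from 2029-11-13 + 18 = 2029-12-01 to 2029-11-13 + 45 = 2029-12-28; done 2029-12-27 — within the window.
(3) due by 2029-12-27 + 36 days = 2030-02-01; completed 2030-01-30, before the deadline.
(4) permitted from 2030-01-30 + 17 days = 2030-02-16 onward; done 2030-02-17 — permitted.
(5) permitted from 2030-02-27 + 22 days = 2030-03-21 onward; done 2030-03-25, after the minimum wait.
(6) permitted from 2030-03-25 + 22 days = 2030-04-16 onward; done 2030-04-18 — permitted.
(7) permitted from 2030-04-18 + 14 days = 2030-05-02 onward; done 2030-05-03, after the minimum wait.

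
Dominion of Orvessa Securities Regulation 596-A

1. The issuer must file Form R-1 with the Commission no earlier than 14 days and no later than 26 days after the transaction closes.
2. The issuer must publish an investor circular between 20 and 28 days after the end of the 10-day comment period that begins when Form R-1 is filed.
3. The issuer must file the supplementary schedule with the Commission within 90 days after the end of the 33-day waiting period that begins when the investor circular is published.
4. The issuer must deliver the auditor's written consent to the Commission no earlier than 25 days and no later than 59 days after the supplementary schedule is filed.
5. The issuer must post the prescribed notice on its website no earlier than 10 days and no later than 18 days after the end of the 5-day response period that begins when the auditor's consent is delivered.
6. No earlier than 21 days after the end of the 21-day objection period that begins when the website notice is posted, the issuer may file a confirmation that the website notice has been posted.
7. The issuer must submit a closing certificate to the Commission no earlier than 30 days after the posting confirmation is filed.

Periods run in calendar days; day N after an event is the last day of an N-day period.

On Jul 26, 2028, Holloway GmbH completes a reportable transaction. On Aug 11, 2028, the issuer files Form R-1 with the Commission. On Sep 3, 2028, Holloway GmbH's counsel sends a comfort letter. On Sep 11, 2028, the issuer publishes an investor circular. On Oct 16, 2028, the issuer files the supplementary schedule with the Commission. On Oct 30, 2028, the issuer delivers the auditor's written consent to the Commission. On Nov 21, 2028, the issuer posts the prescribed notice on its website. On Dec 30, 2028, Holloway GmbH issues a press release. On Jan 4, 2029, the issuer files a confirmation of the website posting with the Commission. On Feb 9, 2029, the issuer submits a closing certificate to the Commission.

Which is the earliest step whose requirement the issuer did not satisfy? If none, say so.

Step 1 — 14 and 26 days from Jul 26, 2028 (when the transaction closes) are Aug 9, 2028 and Aug 21, 2028 respectively; Aug 11, 2028 falls inside that range.
Step 2 — 20 and 28 days from Aug 21, 2028 (end of the 10-day comment period, which began when Form R-1 is filed on Aug 11, 2028) are Sep 10, 2028 and Sep 18, 2028 respectively; done Sep 11, 2028, which is between those dates.
Step 3 — counting 90 days from Oct 14, 2028 (end of the 33-day waiting period, which began when the investor circular is published on Sep 11, 2028) gives a deadline of Jan 12, 2029; Oct 16, 2028 is within that limit.
Step 4 — 25 and 59 days from Oct 16, 2028 (when the supplementary schedule is filed) are Nov 10, 2028 and Dec 14, 2028 respectively; done Oct 30, 2028 — 11 days before the window opened.
Later steps need not be reached.

Step 4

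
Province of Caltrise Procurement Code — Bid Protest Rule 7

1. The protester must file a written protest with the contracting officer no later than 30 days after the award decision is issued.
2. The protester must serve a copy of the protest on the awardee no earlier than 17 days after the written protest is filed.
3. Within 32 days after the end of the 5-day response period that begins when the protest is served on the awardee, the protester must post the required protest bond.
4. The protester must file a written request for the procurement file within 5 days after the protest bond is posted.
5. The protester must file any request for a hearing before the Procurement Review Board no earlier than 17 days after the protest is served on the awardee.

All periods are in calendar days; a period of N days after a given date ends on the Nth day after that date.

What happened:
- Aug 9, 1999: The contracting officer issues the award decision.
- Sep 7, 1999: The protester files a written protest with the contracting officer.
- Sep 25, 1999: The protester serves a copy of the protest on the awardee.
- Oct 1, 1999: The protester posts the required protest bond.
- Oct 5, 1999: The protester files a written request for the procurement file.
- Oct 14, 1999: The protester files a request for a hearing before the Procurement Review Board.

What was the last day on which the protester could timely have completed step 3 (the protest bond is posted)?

The protest is served on the awardee on Sep 25, 1999; the 5-day response period therefore ends Sep 30, 1999, and step 3 runs from that date. 32 days after Sep 30, 1999 is Nov 1, 1999.

Nov 1, 1999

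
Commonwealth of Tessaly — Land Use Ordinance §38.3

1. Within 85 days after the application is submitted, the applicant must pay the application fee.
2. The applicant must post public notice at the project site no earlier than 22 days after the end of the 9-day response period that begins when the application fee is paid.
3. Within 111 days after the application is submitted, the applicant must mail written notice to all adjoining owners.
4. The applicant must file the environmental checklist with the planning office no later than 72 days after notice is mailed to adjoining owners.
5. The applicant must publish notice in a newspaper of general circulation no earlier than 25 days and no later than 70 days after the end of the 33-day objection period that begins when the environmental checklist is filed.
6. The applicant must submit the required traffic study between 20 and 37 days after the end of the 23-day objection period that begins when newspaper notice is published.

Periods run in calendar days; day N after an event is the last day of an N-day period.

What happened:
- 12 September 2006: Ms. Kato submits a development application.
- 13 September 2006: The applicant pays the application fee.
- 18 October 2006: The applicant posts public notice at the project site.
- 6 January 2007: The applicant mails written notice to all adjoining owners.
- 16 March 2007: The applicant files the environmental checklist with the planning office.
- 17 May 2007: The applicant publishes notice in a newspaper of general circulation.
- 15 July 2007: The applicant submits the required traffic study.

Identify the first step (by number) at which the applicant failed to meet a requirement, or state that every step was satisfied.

(1) due by 12 September 2006 + 85 days = 6 December 2006; 13 September 2006 is within that limit.
(2) permitted from 22 September 2006 + 22 days = 14 October 2006 onward; done 18 October 2006, after the minimum wait.
(3) due by 12 September 2006 + 111 days = 1 January 2007; done 6 January 2007 — 5 days late.
No need to go further; step 3 was not satisfied.

Step 3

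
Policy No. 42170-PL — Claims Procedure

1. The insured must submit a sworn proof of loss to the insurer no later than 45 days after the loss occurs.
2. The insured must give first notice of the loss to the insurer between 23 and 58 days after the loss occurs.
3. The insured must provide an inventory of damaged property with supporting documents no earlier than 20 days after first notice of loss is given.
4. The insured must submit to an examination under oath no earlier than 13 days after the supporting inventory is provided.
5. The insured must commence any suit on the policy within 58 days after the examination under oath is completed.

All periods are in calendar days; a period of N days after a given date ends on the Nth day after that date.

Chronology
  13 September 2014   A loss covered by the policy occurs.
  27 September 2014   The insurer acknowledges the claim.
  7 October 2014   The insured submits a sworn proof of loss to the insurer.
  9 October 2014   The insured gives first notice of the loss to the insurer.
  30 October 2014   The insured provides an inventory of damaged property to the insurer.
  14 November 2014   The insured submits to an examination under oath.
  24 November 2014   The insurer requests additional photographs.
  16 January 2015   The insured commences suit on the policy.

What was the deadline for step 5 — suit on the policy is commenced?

Step 5 runs from 14 November 2014, when the examination under oath is completed. 58 days after 14 November 2014 is 11 January 2015.

11 January 2015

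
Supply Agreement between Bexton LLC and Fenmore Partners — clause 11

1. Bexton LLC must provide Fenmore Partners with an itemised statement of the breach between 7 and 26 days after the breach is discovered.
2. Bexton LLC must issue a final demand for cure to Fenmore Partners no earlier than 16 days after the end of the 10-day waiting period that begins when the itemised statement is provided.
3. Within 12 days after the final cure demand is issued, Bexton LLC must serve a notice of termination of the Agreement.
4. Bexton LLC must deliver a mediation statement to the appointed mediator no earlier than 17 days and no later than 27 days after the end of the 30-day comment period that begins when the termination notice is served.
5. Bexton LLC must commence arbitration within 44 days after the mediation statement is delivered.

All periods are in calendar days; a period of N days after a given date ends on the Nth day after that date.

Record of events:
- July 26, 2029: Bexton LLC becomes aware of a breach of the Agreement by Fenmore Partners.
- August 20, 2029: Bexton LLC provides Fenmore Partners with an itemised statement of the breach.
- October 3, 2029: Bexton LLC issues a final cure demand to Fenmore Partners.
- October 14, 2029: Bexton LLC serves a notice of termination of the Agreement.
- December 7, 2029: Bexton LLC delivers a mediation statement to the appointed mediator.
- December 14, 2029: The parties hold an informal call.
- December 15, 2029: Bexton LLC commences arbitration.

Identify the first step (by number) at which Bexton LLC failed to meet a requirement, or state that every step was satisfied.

None — every step was satisfied

Step 1: the window is 7–26 days after July 26, 2029 (when the breach is discovered), so August 2, 2029 through August 21, 2029; done August 20, 2029 — within the window.
Step 2: the earliest permitted date is 16 days after August 30, 2029 (end of the 10-day waiting period, which began when the itemised statement is provided on August 20, 2029), i.e. September 15, 2029; done October 3, 2029, after the minimum wait.
Step 3: 12 days after October 3, 2029 (when the final cure demand is issued) is October 15, 2029; October 14, 2029 is within that limit.
Step 4: the window is 17–27 days after November 13, 2029 (end of the 30-day comment period, which began when the termination notice is served on October 14, 2029), so November 30, 2029 through December 10, 2029; done December 7, 2029, which is between those dates.
Step 5: 44 days after December 7, 2029 (when the mediation statement is delivered) is January 20, 2030; December 15, 2029 is within that limit.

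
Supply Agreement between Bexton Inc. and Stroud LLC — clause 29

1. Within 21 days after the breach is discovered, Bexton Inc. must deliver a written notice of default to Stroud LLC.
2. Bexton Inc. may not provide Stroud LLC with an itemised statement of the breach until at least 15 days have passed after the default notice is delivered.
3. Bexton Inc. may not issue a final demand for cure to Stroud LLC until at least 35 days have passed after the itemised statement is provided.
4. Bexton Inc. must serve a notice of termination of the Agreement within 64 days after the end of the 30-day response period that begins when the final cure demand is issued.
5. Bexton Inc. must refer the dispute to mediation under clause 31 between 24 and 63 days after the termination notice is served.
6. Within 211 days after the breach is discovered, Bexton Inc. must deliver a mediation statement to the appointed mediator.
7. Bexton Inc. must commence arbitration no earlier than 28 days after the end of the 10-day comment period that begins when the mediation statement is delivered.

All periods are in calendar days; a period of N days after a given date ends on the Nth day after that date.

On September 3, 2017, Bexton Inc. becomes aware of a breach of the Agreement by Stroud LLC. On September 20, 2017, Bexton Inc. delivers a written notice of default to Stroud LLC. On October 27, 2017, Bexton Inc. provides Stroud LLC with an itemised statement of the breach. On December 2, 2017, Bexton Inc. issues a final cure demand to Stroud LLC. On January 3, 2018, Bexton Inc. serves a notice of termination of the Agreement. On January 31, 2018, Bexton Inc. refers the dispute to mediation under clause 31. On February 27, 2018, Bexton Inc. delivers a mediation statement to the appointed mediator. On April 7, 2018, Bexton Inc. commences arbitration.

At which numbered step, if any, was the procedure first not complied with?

None — every step was satisfied

Step 1: 21 days after September 3, 2017 (when the breach is discovered) is September 24, 2017; completed September 20, 2017, before the deadline.
Step 2: the earliest permitted date is 15 days after September 20, 2017 (when the default notice is delivered), i.e. October 5, 2017; done October 27, 2017, after the minimum wait.
Step 3: the earliest permitted date is 35 days after October 27, 2017 (when the itemised statement is provided), i.e. December 1, 2017; done December 2, 2017 — permitted.
Step 4: 64 days after January 1, 2018 (end of the 30-day response period, which began when the final cure demand is issued on December 2, 2017) is March 6, 2018; January 3, 2018 is within that limit.
Step 5: the window is 24–63 days after January 3, 2018 (when the termination notice is served), so January 27, 2018 through March 7, 2018; done January 31, 2018, which is between those dates.
Step 6: 211 days after September 3, 2017 (when the breach is discovered) is April 2, 2018; February 27, 2018 is within that limit.
Step 7: the earliest permitted date is 28 days after March 9, 2018 (end of the 10-day comment period, which began when the mediation statement is delivered on February 27, 2018), i.e. April 6, 2018; done April 7, 2018, after the minimum wait.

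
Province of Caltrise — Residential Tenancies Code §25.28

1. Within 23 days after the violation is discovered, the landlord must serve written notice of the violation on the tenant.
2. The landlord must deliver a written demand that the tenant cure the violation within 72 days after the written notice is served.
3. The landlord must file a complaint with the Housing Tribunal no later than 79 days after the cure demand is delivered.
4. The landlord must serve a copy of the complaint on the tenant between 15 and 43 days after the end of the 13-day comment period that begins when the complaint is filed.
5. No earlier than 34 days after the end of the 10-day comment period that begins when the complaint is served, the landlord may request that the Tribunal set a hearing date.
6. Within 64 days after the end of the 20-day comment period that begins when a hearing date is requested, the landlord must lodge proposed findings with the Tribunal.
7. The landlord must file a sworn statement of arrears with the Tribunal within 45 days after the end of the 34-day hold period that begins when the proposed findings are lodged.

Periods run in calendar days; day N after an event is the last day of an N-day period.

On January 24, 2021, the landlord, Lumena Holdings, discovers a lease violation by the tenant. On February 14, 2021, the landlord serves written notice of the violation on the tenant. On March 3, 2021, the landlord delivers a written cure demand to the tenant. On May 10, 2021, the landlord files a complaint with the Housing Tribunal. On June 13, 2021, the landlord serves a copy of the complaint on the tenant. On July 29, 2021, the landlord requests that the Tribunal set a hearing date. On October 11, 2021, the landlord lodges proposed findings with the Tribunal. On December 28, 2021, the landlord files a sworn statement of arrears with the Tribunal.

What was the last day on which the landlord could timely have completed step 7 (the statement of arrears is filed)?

December 29, 2021

The proposed findings are lodged on October 11, 2021; the 34-day hold period therefore ends November 14, 2021, and step 7 runs from that date. 45 days after November 14, 2021 is December 29, 2021.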